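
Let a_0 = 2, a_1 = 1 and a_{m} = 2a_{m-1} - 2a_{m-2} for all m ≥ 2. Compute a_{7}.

24

The ordinary generating function has denominator 1 - 2y + 2y^2.
Iterating the recurrence: a_0,…,a_{7} = 2, 1, -2, -6, -8, -4, 8, 24.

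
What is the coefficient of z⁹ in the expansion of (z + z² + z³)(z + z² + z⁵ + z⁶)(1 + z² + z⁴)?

4

(z + z² + z³) has coefficients 0,1,1,1 for degrees 0…3.
(z + z² + z⁵ + z⁶) has coefficients 0,1,1,0,0,1,1,0,0,0 for degrees 0…9.
Finally multiplying by (1 + z² + z⁴), the product of all factors after the first has coefficients 0,1,1,1,1,2,2,1,1,1 for degrees 0…9.
[z⁹] = 1·1 + 1·1 + 1·2 = 4.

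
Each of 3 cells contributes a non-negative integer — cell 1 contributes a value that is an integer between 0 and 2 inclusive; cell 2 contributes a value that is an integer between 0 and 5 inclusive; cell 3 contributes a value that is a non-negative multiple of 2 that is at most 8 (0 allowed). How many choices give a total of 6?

The generating function for the choices is (1 + z + z^2)·(1 + z + z^2 + z^3 + z^4 + z^5)·(1 + z^2 + z^4 + z^6 + z^8); the count is [z^6].
(1 + z + z^2) has coefficients 1,1,1 for degrees 0…2.
(1 + z + z^2 + z^3 + z^4 + z^5) has coefficients 1,1,1,1,1,1,0 for degrees 0…6.
Finally multiplying by (1 + z^2 + z^4 + z^6 + z^8), the product of all factors after the first has coefficients 1,1,2,2,3,3,3 for degrees 0…6.
[z^6] = 1·3 + 1·3 + 1·3 = 9.

9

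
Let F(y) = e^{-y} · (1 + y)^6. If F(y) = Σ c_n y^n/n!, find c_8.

-887

The EGF product rule gives c_8 = Σ_{k_1+k_2=8} C(8; k_1,k_2) · ∏ g_i(k_i), where e^{-y} gives (-1)^k; (1+y)^6 gives the falling factorial (6)_k.
g_1(k) for k = 0…8: 1, -1, 1, -1, 1, -1, 1, -1, 1.
g_2(k) for k = 0…8: 1, 6, 30, 120, 360, 720, 720, 0, 0.
c_8 = Σ_k C(8,k)·g_1(k)·g_2(8−k) = 28·1·720 + 56·(-1)·720 + 70·1·360 + 56·(-1)·120 + 28·1·30 + 8·(-1)·6 + 1·1·1 = 20160 − 40320 + 25200 − 6720 + 840 − 48 + 1 = -887.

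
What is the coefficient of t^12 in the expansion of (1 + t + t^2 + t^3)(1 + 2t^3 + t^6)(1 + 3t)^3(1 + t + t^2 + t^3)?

262

(1 + t + t^2 + t^3) has coefficients 1,1,1,1 for degrees 0…3.
(1 + 2t^3 + t^6) has coefficients 1,0,0,2,0,0,1,0,0,0,0,0,0 for degrees 0…12.
Multiplying by (1 + 3t)^3 gives running coefficients 1,9,27,29,18,54,55,9,27,27,0,0,0 for degrees 0…12.
Finally multiplying by (1 + t + t^2 + t^3), the product of all factors after the first has coefficients 1,10,37,66,83,128,156,136,145,118,63,54,27 for degrees 0…12.
[t^12] = 1·27 + 1·54 + 1·63 + 1·118 = 262.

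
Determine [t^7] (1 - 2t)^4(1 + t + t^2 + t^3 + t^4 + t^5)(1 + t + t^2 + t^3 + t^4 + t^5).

(1 - 2t)^4 has coefficients 1,-8,24,-32,16 for degrees 0…4.
(1 + t + t^2 + t^3 + t^4 + t^5) has coefficients 1,1,1,1,1,1,0,0 for degrees 0…7.
Finally multiplying by (1 + t + t^2 + t^3 + t^4 + t^5), the product of all factors after the first has coefficients 1,2,3,4,5,6,5,4 for degrees 0…7.
[t^7] = 1·4 − 8·5 + 24·6 − 32·5 + 16·4 = 12.

12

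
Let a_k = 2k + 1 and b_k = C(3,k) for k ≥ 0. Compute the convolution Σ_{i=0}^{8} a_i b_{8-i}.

Write out a_i and b_{8-i} for i = 0,…,8 and sum the products.
Σ = 1·0 + 3·0 + 5·0 + 7·0 + 9·0 + 11·1 + 13·3 + 15·3 + 17·1 = 112.

112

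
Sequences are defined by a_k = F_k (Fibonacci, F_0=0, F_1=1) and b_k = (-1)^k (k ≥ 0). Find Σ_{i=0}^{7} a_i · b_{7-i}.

This is [x^7] in the product of the two ordinary generating functions.
Σ = 0·(-1) + 1·1 + 1·(-1) + 2·1 + 3·(-1) + 5·1 + 8·(-1) + 13·1 = 9.

9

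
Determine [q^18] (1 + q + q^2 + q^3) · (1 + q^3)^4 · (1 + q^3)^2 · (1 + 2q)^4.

(1 + q + q^2 + q^3) has coefficients 1,1,1,1 for degrees 0…3.
(1 + q^3)^4 has coefficients 1,0,0,4,0,0,6,0,0,4,0,0,1,0,0,0,0,0,0 for degrees 0…18.
Multiplying by (1 + q^3)^2 gives running coefficients 1,0,0,6,0,0,15,0,0,20,0,0,15,0,0,6,0,0,1 for degrees 0…18.
Finally multiplying by (1 + 2q)^4, the product of all factors after the first has coefficients 1,8,24,38,64,144,207,216,360,500,400,480,655,440,360,486,288,144,193 for degrees 0…18.
[q^18] = 1·193 + 1·144 + 1·288 + 1·486 = 1111.

1111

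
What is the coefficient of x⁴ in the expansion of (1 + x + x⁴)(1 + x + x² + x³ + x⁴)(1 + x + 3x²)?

(1 + x + x⁴) has coefficients 1,1,0,0,1 for degrees 0…4.
(1 + x + x² + x³ + x⁴) has coefficients 1,1,1,1,1 for degrees 0…4.
Finally multiplying by (1 + x + 3x²), the product of all factors after the first has coefficients 1,2,5,5,5 for degrees 0…4.
[x⁴] = 1·5 + 1·5 + 1·1 = 11.

11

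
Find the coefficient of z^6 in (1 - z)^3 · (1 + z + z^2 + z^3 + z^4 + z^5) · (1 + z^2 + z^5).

-3

(1 - z)^3 has coefficients 1,-3,3,-1 for degrees 0…3.
(1 + z + z^2 + z^3 + z^4 + z^5) has coefficients 1,1,1,1,1,1,0 for degrees 0…6.
Finally multiplying by (1 + z^2 + z^5), the product of all factors after the first has coefficients 1,1,2,2,2,3,2 for degrees 0…6.
[z^6] = 1·2 − 3·3 + 3·2 − 1·2 = -3.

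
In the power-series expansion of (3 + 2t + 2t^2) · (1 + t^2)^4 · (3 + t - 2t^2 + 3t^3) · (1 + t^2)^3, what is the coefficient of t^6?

(3 + 2t + 2t^2) has coefficients 3,2,2 for degrees 0…2.
(1 + t^2)^4 has coefficients 1,0,4,0,6,0,4 for degrees 0…6.
Multiplying by (3 + t - 2t^2 + 3t^3) gives running coefficients 3,1,10,7,10,18,0 for degrees 0…6.
Finally multiplying by (1 + t^2)^3, the product of all factors after the first has coefficients 3,1,19,10,49,42,63 for degrees 0…6.
[t^6] = 3·63 + 2·42 + 2·49 = 371.

371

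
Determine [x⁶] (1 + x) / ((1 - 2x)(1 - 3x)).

2724

Partial fractions give a closed form: a_n = (-3)·2^n + (4)·3^n.
At n = 6: a_6 = 2724.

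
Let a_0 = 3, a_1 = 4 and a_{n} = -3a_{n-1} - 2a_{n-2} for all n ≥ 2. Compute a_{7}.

886

The ordinary generating function has denominator 1 + 3x + 2x^2.
Iterating the recurrence: a_0,…,a_{7} = 3, 4, -18, 46, -102, 214, -438, 886.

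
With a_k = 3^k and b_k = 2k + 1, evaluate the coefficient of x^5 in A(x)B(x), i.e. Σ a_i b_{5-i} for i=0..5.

722

This is [x^5] in the product of the two ordinary generating functions.
Σ = 1·11 + 3·9 + 9·7 + 27·5 + 81·3 + 243·1 = 722.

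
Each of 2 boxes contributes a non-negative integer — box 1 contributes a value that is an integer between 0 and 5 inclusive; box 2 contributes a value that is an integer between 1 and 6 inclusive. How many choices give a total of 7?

5

The generating function for the choices is (1 + q + q^2 + q^3 + q^4 + q^5)·(q + q^2 + q^3 + q^4 + q^5 + q^6); the count is [q^7].
(1 + q + q^2 + q^3 + q^4 + q^5) has coefficients 1,1,1,1,1,1 for degrees 0…5.
(q + q^2 + q^3 + q^4 + q^5 + q^6) has coefficients 0,1,1,1,1,1,1,0 for degrees 0…7.
[q^7] = 1·0 + 1·1 + 1·1 + 1·1 + 1·1 + 1·1 = 5.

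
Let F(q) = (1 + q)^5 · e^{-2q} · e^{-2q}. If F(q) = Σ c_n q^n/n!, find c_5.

The EGF product rule gives c_5 = Σ_{k_1+k_2+k_3=5} C(5; k_1,k_2,k_3) · ∏ g_i(k_i), where (1+q)^5 gives the falling factorial (5)_k; e^{-2q} gives (-2)^k; e^{-2q} gives (-2)^k.
g_1(k) for k = 0…5: 1, 5, 20, 60, 120, 120.
g_2(k) for k = 0…5: 1, -2, 4, -8, 16, -32.
g_3(k) for k = 0…5: 1, -2, 4, -8, 16, -32.
First combine the last two factors: h(k) = Σ_j C(k,j)·g_2(j)·g_3(k−j) for k = 0…5: 1, -4, 16, -64, 256, -1024.
c_5 = Σ_k C(5,k)·g_1(k)·h(5−k) = 1·1·(-1024) + 5·5·256 + 10·20·(-64) + 10·60·16 + 5·120·(-4) + 1·120·1 = −1024 + 6400 − 12800 + 9600 − 2400 + 120 = -104.

-104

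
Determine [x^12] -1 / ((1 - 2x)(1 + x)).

The denominator gives the recurrence a_n = a_(n−1) + 2a_(n−2) for n ≥ 2; the numerator fixes a_0 = -1, a_1 = -1.
Iterating: -1, -1, -3, -5, -11, -21, -43, -85, -171, -341, -683, -1365, -2731, so a_12 = -2731.

-2731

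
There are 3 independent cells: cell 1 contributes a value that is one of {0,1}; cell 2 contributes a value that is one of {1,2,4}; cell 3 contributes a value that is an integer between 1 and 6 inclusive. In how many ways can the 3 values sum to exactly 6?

The generating function for the choices is (1 + q)·(q + q² + q⁴)·(q + q² + q³ + q⁴ + q⁵ + q⁶); the count is [q⁶].
(1 + q) has coefficients 1,1 for degrees 0…1.
(q + q² + q⁴) has coefficients 0,1,1,0,1,0,0 for degrees 0…6.
Finally multiplying by (q + q² + q³ + q⁴ + q⁵ + q⁶), the product of all factors after the first has coefficients 0,0,1,2,2,3,3 for degrees 0…6.
[q⁶] = 1·3 + 1·3 = 6.

6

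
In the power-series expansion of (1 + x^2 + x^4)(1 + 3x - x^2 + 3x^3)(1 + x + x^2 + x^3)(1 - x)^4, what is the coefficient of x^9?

(1 + x^2 + x^4) has coefficients 1,0,1,0,1 for degrees 0…4.
(1 + 3x - x^2 + 3x^3) has coefficients 1,3,-1,3,0,0,0,0,0,0 for degrees 0…9.
Multiplying by (1 + x + x^2 + x^3) gives running coefficients 1,4,3,6,5,2,3,0,0,0 for degrees 0…9.
Finally multiplying by (1 - x)^4, the product of all factors after the first has coefficients 1,0,-7,14,-16,10,4,-14,15,-10 for degrees 0…9.
[x^9] = 1·(-10) + 1·(-14) + 1·10 = -14.

-14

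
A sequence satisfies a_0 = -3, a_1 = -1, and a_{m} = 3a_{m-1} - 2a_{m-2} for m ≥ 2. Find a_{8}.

507

The ordinary generating function has denominator 1 - 3y + 2y^2.
Iterating the recurrence: a_0,…,a_{8} = -3, -1, 3, 11, 27, 59, 123, 251, 507.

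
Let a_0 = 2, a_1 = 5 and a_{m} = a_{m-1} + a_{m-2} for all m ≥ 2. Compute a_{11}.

The ordinary generating function has denominator 1 - t - t^2.
Iterating the recurrence: a_0,…,a_{11} = 2, 5, 7, 12, 19, 31, 50, 81, 131, 212, 343, 555.

555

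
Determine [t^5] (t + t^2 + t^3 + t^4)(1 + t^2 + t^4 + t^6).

(t + t^2 + t^3 + t^4) has coefficients 0,1,1,1,1 for degrees 0…4.
(1 + t^2 + t^4 + t^6) has coefficients 1,0,1,0,1,0 for degrees 0…5.
[t^5] = 1·1 + 1·0 + 1·1 + 1·0 = 2.

2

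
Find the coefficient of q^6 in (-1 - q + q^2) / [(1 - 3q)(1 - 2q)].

The denominator gives the recurrence a_n = 5a_(n−1) − 6a_(n−2) for n ≥ 3; the numerator fixes a_0 = -1, a_1 = -6, a_2 = -23.
Iterating: -1, -6, -23, -79, -257, -811, -2513, so a_6 = -2513.

-2513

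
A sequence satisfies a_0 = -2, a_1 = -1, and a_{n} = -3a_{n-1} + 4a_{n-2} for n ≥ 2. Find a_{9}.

52427

The ordinary generating function has denominator 1 + 3z - 4z^2.
Iterating the recurrence: a_0,…,a_{9} = -2, -1, -5, 11, -53, 203, -821, 3275, -13109, 52427.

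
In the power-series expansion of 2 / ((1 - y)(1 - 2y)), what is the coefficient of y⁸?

Partial fractions give a closed form: a_n = (-2)·1^n + (4)·2^n.
At n = 8: a_8 = 1022.

1022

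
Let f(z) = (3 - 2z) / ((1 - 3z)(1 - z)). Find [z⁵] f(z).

The denominator gives the recurrence a_n = 4a_(n−1) − 3a_(n−2) for n ≥ 2; the numerator fixes a_0 = 3, a_1 = 10.
Iterating: 3, 10, 31, 94, 283, 850, so a_5 = 850.

850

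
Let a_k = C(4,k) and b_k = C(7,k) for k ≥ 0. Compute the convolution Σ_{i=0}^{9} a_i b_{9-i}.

The convolution is the x^9 coefficient of A(x)B(x).
Σ = 1·0 + 4·0 + 6·1 + 4·7 + 1·21 + 0·35 + 0·35 + 0·21 + 0·7 + 0·1 = 55.

55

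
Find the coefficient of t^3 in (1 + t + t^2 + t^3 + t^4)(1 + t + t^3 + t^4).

(1 + t + t^2 + t^3 + t^4) has coefficients 1,1,1,1 for degrees 0…3.
(1 + t + t^3 + t^4) has coefficients 1,1,0,1 for degrees 0…3.
[t^3] = 1·1 + 1·0 + 1·1 + 1·1 = 3.

3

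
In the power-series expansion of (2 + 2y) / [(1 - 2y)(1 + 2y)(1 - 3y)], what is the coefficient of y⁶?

Partial fractions give a closed form: a_n = (-3)·2^n + (1/5)·(-2)^n + (24/5)·3^n.
At n = 6: a_6 = 3320.

3320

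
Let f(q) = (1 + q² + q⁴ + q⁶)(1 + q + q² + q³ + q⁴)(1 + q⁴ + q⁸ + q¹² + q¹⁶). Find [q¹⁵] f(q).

(1 + q² + q⁴ + q⁶) has coefficients 1,0,1,0,1,0,1 for degrees 0…6.
(1 + q + q² + q³ + q⁴) has coefficients 1,1,1,1,1,0,0,0,0,0,0,0,0,0,0,0 for degrees 0…15.
Finally multiplying by (1 + q⁴ + q⁸ + q¹² + q¹⁶), the product of all factors after the first has coefficients 1,1,1,1,2,1,1,1,2,1,1,1,2,1,1,1 for degrees 0…15.
[q¹⁵] = 1·1 + 1·1 + 1·1 + 1·1 = 4.

4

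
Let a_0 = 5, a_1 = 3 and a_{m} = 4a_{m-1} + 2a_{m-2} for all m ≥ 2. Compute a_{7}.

The ordinary generating function has denominator 1 - 4x - 2x^2.
Iterating the recurrence: a_0,…,a_{7} = 5, 3, 22, 94, 420, 1868, 8312, 36984.

36984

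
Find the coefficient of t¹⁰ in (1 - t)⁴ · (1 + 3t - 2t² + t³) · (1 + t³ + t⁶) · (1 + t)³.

(1 - t)⁴ has coefficients 1,-4,6,-4,1 for degrees 0…4.
(1 + 3t - 2t² + t³) has coefficients 1,3,-2,1,0,0,0,0,0,0,0 for degrees 0…10.
Multiplying by (1 + t³ + t⁶) gives running coefficients 1,3,-2,2,3,-2,2,3,-2,1,0 for degrees 0…10.
Finally multiplying by (1 + t)³, the product of all factors after the first has coefficients 1,6,10,6,6,11,7,6,11,6,0 for degrees 0…10.
[t¹⁰] = 1·0 − 4·6 + 6·11 − 4·6 + 1·7 = 25.

25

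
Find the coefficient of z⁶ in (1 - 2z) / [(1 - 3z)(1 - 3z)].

The denominator gives the recurrence a_n = 6a_(n−1) − 9a_(n−2) for n ≥ 2; the numerator fixes a_0 = 1, a_1 = 4.
Iterating: 1, 4, 15, 54, 189, 648, 2187, so a_6 = 2187.

2187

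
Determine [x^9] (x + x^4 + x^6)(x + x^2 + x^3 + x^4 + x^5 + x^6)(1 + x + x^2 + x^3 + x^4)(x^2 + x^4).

(x + x^4 + x^6) has coefficients 0,1,0,0,1,0,1 for degrees 0…6.
(x + x^2 + x^3 + x^4 + x^5 + x^6) has coefficients 0,1,1,1,1,1,1,0,0,0 for degrees 0…9.
Multiplying by (1 + x + x^2 + x^3 + x^4) gives running coefficients 0,1,2,3,4,5,5,4,3,2 for degrees 0…9.
Finally multiplying by (x^2 + x^4), the product of all factors after the first has coefficients 0,0,0,1,2,4,6,8,9,9 for degrees 0…9.
[x^9] = 1·9 + 1·4 + 1·1 = 14.

14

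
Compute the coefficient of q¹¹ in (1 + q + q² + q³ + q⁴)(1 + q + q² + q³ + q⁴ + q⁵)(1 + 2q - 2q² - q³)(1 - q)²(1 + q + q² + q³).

5

(1 + q + q² + q³ + q⁴) has coefficients 1,1,1,1,1 for degrees 0…4.
(1 + q + q² + q³ + q⁴ + q⁵) has coefficients 1,1,1,1,1,1,0,0,0,0,0,0 for degrees 0…11.
Multiplying by (1 + 2q - 2q² - q³) gives running coefficients 1,3,1,0,0,0,-1,-3,-1,0,0,0 for degrees 0…11.
Multiplying by (1 - q)² gives running coefficients 1,1,-4,1,1,0,-1,-1,4,-1,-1,0 for degrees 0…11.
Finally multiplying by (1 + q + q² + q³), the product of all factors after the first has coefficients 1,2,-2,-1,-1,-2,1,-1,2,1,1,2 for degrees 0…11.
[q¹¹] = 1·2 + 1·1 + 1·1 + 1·2 + 1·(-1) = 5.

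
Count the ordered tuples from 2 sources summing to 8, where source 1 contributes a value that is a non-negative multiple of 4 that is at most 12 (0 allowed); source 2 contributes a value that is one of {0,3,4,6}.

2

The generating function for the choices is (1 + t^4 + t^8 + t^12)·(1 + t^3 + t^4 + t^6); the count is [t^8].
(1 + t^4 + t^8 + t^12) has coefficients 1,0,0,0,1,0,0,0,1 for degrees 0…8.
(1 + t^3 + t^4 + t^6) has coefficients 1,0,0,1,1,0,1,0,0 for degrees 0…8.
[t^8] = 1·0 + 1·1 + 1·1 = 2.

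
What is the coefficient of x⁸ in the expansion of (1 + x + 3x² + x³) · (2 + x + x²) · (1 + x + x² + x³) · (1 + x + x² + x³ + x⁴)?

(1 + x + 3x² + x³) has coefficients 1,1,3,1 for degrees 0…3.
(2 + x + x²) has coefficients 2,1,1,0,0,0,0,0,0 for degrees 0…8.
Multiplying by (1 + x + x² + x³) gives running coefficients 2,3,4,4,2,1,0,0,0 for degrees 0…8.
Finally multiplying by (1 + x + x² + x³ + x⁴), the product of all factors after the first has coefficients 2,5,9,13,15,14,11,7,3 for degrees 0…8.
[x⁸] = 1·3 + 1·7 + 3·11 + 1·14 = 57.

57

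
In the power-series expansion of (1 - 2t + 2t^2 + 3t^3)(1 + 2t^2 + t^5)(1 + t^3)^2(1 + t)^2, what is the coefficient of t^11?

24

(1 - 2t + 2t^2 + 3t^3) has coefficients 1,-2,2,3 for degrees 0…3.
(1 + 2t^2 + t^5) has coefficients 1,0,2,0,0,1,0,0,0,0,0,0 for degrees 0…11.
Multiplying by (1 + t^3)^2 gives running coefficients 1,0,2,2,0,5,1,0,4,0,0,1 for degrees 0…11.
Finally multiplying by (1 + t)^2, the product of all factors after the first has coefficients 1,2,3,6,6,7,11,7,5,8,4,1 for degrees 0…11.
[t^11] = 1·1 − 2·4 + 2·8 + 3·5 = 24.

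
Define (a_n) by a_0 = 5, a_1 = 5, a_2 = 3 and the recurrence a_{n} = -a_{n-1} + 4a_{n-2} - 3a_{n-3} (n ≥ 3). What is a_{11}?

4169

The ordinary generating function has denominator 1 + x - 4x^2 + 3x^3.
Iterating the recurrence: a_0,…,a_{11} = 5, 5, 3, 2, -5, 4, -30, 61, -193, 527, -1482, 4169.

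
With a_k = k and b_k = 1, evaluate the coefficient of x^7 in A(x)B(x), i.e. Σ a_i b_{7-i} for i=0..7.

28

Write out a_i and b_{7-i} for i = 0,…,7 and sum the products.
Σ = 0·1 + 1·1 + 2·1 + 3·1 + 4·1 + 5·1 + 6·1 + 7·1 = 28.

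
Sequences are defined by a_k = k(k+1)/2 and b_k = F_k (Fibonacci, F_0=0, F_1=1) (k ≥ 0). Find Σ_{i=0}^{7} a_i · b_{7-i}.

Write out a_i and b_{7-i} for i = 0,…,7 and sum the products.
Σ = 0·13 + 1·8 + 3·5 + 6·3 + 10·2 + 15·1 + 21·1 + 28·0 = 97.

97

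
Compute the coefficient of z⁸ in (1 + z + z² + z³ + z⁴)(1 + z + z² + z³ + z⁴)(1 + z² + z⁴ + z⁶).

(1 + z + z² + z³ + z⁴) has coefficients 1,1,1,1,1 for degrees 0…4.
(1 + z + z² + z³ + z⁴) has coefficients 1,1,1,1,1,0,0,0,0 for degrees 0…8.
Finally multiplying by (1 + z² + z⁴ + z⁶), the product of all factors after the first has coefficients 1,1,2,2,3,2,3,2,2 for degrees 0…8.
[z⁸] = 1·2 + 1·2 + 1·3 + 1·2 + 1·3 = 12.

12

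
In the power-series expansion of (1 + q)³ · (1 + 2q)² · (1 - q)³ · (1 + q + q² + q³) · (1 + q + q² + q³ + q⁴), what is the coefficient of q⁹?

22

(1 + q)³ has coefficients 1,3,3,1 for degrees 0…3.
(1 + 2q)² has coefficients 1,4,4,0,0,0,0,0,0,0 for degrees 0…9.
Multiplying by (1 - q)³ gives running coefficients 1,1,-5,-1,8,-4,0,0,0,0 for degrees 0…9.
Multiplying by (1 + q + q² + q³) gives running coefficients 1,2,-3,-4,3,-2,3,4,-4,0 for degrees 0…9.
Finally multiplying by (1 + q + q² + q³ + q⁴), the product of all factors after the first has coefficients 1,3,0,-4,-1,-4,-3,4,4,1 for degrees 0…9.
[q⁹] = 1·1 + 3·4 + 3·4 + 1·(-3) = 22.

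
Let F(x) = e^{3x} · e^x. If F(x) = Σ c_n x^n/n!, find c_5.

1024

The EGF product rule gives c_5 = Σ_{k_1+k_2=5} C(5; k_1,k_2) · ∏ g_i(k_i), where e^{3x} gives (3)^k; e^x gives (1)^k.
g_1(k) for k = 0…5: 1, 3, 9, 27, 81, 243.
g_2(k) for k = 0…5: 1, 1, 1, 1, 1, 1.
c_5 = Σ_k C(5,k)·g_1(k)·g_2(5−k) = 1·1·1 + 5·3·1 + 10·9·1 + 10·27·1 + 5·81·1 + 1·243·1 = 1 + 15 + 90 + 270 + 405 + 243 = 1024.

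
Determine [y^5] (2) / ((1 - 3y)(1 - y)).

Partial fractions give a closed form: a_n = (3)·3^n + (-1)·1^n.
At n = 5: a_5 = 728.

728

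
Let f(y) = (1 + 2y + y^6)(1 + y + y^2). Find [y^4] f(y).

0

(1 + 2y + y^6) has coefficients 1,2,0,0,0 for degrees 0…4.
(1 + y + y^2) has coefficients 1,1,1,0,0 for degrees 0…4.
[y^4] = 1·0 + 2·0 = 0.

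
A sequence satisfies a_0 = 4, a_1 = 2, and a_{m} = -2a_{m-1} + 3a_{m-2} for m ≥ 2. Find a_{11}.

-88570

The ordinary generating function has denominator 1 + 2t - 3t^2.
Iterating the recurrence: a_0,…,a_{11} = 4, 2, 8, -10, 44, -118, 368, -1090, 3284, -9838, 29528, -88570.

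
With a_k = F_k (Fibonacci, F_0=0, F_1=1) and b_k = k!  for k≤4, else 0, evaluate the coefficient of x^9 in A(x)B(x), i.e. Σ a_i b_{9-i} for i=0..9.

This is [x^9] in the product of the two ordinary generating functions.
Σ = 0·0 + 1·0 + 1·0 + 2·0 + 3·0 + 5·24 + 8·6 + 13·2 + 21·1 + 34·1 = 249.

249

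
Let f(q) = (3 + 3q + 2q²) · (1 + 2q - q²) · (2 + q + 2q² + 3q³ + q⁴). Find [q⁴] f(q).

37

(3 + 3q + 2q²) has coefficients 3,3,2 for degrees 0…2.
(1 + 2q - q²) has coefficients 1,2,-1,0,0 for degrees 0…4.
Finally multiplying by (2 + q + 2q² + 3q³ + q⁴), the product of all factors after the first has coefficients 2,5,2,6,5 for degrees 0…4.
[q⁴] = 3·5 + 3·6 + 2·2 = 37.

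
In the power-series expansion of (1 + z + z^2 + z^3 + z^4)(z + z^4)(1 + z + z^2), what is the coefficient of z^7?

(1 + z + z^2 + z^3 + z^4) has coefficients 1,1,1,1,1 for degrees 0…4.
(z + z^4) has coefficients 0,1,0,0,1,0,0,0 for degrees 0…7.
Finally multiplying by (1 + z + z^2), the product of all factors after the first has coefficients 0,1,1,1,1,1,1,0 for degrees 0…7.
[z^7] = 1·0 + 1·1 + 1·1 + 1·1 + 1·1 = 4.

4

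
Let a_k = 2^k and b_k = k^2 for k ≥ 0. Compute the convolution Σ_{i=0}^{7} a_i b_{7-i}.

685

The convolution is the t^7 coefficient of A(t)B(t).
Σ = 1·49 + 2·36 + 4·25 + 8·16 + 16·9 + 32·4 + 64·1 + 128·0 = 685.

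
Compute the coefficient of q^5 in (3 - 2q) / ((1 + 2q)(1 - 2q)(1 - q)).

The denominator gives the recurrence a_n = a_(n−1) + 4a_(n−2) − 4a_(n−3) for n ≥ 3; the numerator fixes a_0 = 3, a_1 = 1, a_2 = 13.
Iterating: 3, 1, 13, 5, 53, 21, so a_5 = 21.

21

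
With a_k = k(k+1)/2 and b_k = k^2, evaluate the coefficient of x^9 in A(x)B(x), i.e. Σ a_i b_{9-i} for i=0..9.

1254

Write out a_i and b_{9-i} for i = 0,…,9 and sum the products.
Σ = 0·81 + 1·64 + 3·49 + 6·36 + 10·25 + 15·16 + 21·9 + 28·4 + 36·1 + 45·0 = 1254.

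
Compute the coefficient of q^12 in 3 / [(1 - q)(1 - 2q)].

The denominator gives the recurrence a_n = 3a_(n−1) − 2a_(n−2) for n ≥ 2; the numerator fixes a_0 = 3, a_1 = 9.
Iterating: 3, 9, 21, 45, 93, 189, 381, 765, 1533, 3069, 6141, 12285, 24573, so a_12 = 24573.

24573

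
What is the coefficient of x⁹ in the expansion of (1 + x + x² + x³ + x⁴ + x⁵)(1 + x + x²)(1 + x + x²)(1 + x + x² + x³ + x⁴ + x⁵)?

36

(1 + x + x² + x³ + x⁴ + x⁵) has coefficients 1,1,1,1,1,1 for degrees 0…5.
(1 + x + x²) has coefficients 1,1,1,0,0,0,0,0,0,0 for degrees 0…9.
Multiplying by (1 + x + x²) gives running coefficients 1,2,3,2,1,0,0,0,0,0 for degrees 0…9.
Finally multiplying by (1 + x + x² + x³ + x⁴ + x⁵), the product of all factors after the first has coefficients 1,3,6,8,9,9,8,6,3,1 for degrees 0…9.
[x⁹] = 1·1 + 1·3 + 1·6 + 1·8 + 1·9 + 1·9 = 36.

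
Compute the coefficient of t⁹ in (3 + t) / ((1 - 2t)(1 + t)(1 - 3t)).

The denominator gives the recurrence a_n = 4a_(n−1) − a_(n−2) − 6a_(n−3) for n ≥ 3; the numerator fixes a_0 = 3, a_1 = 13, a_2 = 49.
Iterating: 3, 13, 49, 165, 533, 1673, 5169, 15805, 48013, 145233, so a_9 = 145233.

145233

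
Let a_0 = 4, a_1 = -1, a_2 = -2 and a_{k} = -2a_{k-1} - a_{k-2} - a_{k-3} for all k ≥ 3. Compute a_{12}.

9

The ordinary generating function has denominator 1 + 2t + t^2 + t^3.
Iterating the recurrence: a_0,…,a_{12} = 4, -1, -2, 1, 1, -1, 0, 0, 1, -2, 3, -5, 9.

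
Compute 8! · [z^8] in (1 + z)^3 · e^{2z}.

24832

The EGF product rule gives c_8 = Σ_{k_1+k_2=8} C(8; k_1,k_2) · ∏ g_i(k_i), where (1+z)^3 gives the falling factorial (3)_k; e^{2z} gives (2)^k.
g_1(k) for k = 0…8: 1, 3, 6, 6, 0, 0, 0, 0, 0.
g_2(k) for k = 0…8: 1, 2, 4, 8, 16, 32, 64, 128, 256.
c_8 = Σ_k C(8,k)·g_1(k)·g_2(8−k) = 1·1·256 + 8·3·128 + 28·6·64 + 56·6·32 = 256 + 3072 + 10752 + 10752 = 24832.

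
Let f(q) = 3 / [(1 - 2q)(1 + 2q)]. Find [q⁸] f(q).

The denominator gives the recurrence a_n = 4a_(n−2) for n ≥ 2; the numerator fixes a_0 = 3, a_1 = 0.
Iterating: 3, 0, 12, 0, 48, 0, 192, 0, 768, so a_8 = 768.

768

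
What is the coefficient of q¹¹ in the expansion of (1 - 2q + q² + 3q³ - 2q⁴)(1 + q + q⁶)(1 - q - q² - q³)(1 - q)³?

15

(1 - 2q + q² + 3q³ - 2q⁴) has coefficients 1,-2,1,3,-2 for degrees 0…4.
(1 + q + q⁶) has coefficients 1,1,0,0,0,0,1,0,0,0,0,0 for degrees 0…11.
Multiplying by (1 - q - q² - q³) gives running coefficients 1,0,-2,-2,-1,0,1,-1,-1,-1,0,0 for degrees 0…11.
Finally multiplying by (1 - q)³, the product of all factors after the first has coefficients 1,-3,1,3,-1,-1,0,-3,5,-2,1,-2 for degrees 0…11.
[q¹¹] = 1·(-2) − 2·1 + 1·(-2) + 3·5 − 2·(-3) = 15.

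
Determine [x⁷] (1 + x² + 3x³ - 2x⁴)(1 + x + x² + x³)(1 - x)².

-2

(1 + x² + 3x³ - 2x⁴) has coefficients 1,0,1,3,-2 for degrees 0…4.
(1 + x + x² + x³) has coefficients 1,1,1,1,0,0,0,0 for degrees 0…7.
Finally multiplying by (1 - x)², the product of all factors after the first has coefficients 1,-1,0,0,-1,1,0,0 for degrees 0…7.
[x⁷] = 1·0 + 1·1 + 3·(-1) − 2·0 = -2.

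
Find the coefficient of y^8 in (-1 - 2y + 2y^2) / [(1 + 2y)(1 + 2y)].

640

The denominator gives the recurrence a_n = −4a_(n−1) − 4a_(n−2) for n ≥ 3; the numerator fixes a_0 = -1, a_1 = 2, a_2 = -2.
Iterating: -1, 2, -2, 0, 8, -32, 96, -256, 640, so a_8 = 640.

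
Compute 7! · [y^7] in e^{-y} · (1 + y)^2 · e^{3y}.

The EGF product rule gives c_7 = Σ_{k_1+k_2+k_3=7} C(7; k_1,k_2,k_3) · ∏ g_i(k_i), where e^{-y} gives (-1)^k; (1+y)^2 gives the falling factorial (2)_k; e^{3y} gives (3)^k.
g_1(k) for k = 0…7: 1, -1, 1, -1, 1, -1, 1, -1.
g_2(k) for k = 0…7: 1, 2, 2, 0, 0, 0, 0, 0.
g_3(k) for k = 0…7: 1, 3, 9, 27, 81, 243, 729, 2187.
First combine the last two factors: h(k) = Σ_j C(k,j)·g_2(j)·g_3(k−j) for k = 0…7: 1, 5, 23, 99, 405, 1593, 6075, 22599.
c_7 = Σ_k C(7,k)·g_1(k)·h(7−k) = 1·1·22599 + 7·(-1)·6075 + 21·1·1593 + 35·(-1)·405 + 35·1·99 + 21·(-1)·23 + 7·1·5 + 1·(-1)·1 = 22599 − 42525 + 33453 − 14175 + 3465 − 483 + 35 − 1 = 2368.

2368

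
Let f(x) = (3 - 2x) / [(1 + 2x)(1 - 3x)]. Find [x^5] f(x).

The denominator gives the recurrence a_n = a_(n−1) + 6a_(n−2) for n ≥ 3; the numerator fixes a_0 = 3, a_1 = 1, a_2 = 19.
Iterating: 3, 1, 19, 25, 139, 289, so a_5 = 289.

289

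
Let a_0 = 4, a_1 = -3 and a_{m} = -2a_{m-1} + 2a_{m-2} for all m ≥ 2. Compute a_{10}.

39648

The ordinary generating function has denominator 1 + 2z - 2z^2.
Iterating the recurrence: a_0,…,a_{10} = 4, -3, 14, -34, 96, -260, 712, -1944, 5312, -14512, 39648.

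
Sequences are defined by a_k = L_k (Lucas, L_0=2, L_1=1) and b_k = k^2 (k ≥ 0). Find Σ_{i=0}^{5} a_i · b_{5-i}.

116

The convolution is the x^5 coefficient of A(x)B(x).
Σ = 2·25 + 1·16 + 3·9 + 4·4 + 7·1 + 11·0 = 116.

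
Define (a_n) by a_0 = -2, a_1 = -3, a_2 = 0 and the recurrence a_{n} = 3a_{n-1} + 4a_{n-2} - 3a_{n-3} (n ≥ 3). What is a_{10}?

-38484

The ordinary generating function has denominator 1 - 3q - 4q^2 + 3q^3.
Iterating the recurrence: a_0,…,a_{10} = -2, -3, 0, -6, -9, -51, -171, -690, -2601, -10050, -38484.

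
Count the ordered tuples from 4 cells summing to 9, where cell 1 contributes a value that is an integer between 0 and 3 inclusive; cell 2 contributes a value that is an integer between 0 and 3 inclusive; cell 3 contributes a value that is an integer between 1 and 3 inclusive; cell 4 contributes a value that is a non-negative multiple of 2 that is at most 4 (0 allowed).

The generating function for the choices is (1 + t + t^2 + t^3)·(1 + t + t^2 + t^3)·(t + t^2 + t^3)·(1 + t^2 + t^4); the count is [t^9].
(1 + t + t^2 + t^3) has coefficients 1,1,1,1 for degrees 0…3.
(1 + t + t^2 + t^3) has coefficients 1,1,1,1,0,0,0,0,0,0 for degrees 0…9.
Multiplying by (t + t^2 + t^3) gives running coefficients 0,1,2,3,3,2,1,0,0,0 for degrees 0…9.
Finally multiplying by (1 + t^2 + t^4), the product of all factors after the first has coefficients 0,1,2,4,5,6,6,5,4,2 for degrees 0…9.
[t^9] = 1·2 + 1·4 + 1·5 + 1·6 = 17.

17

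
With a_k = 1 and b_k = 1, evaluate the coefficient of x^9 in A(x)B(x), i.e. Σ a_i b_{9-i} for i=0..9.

Write out a_i and b_{9-i} for i = 0,…,9 and sum the products.
Σ = 1·1 + 1·1 + 1·1 + 1·1 + 1·1 + 1·1 + 1·1 + 1·1 + 1·1 + 1·1 = 10.

10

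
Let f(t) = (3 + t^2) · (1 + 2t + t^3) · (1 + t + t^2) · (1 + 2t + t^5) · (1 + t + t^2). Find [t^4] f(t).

(3 + t^2) has coefficients 3,0,1 for degrees 0…2.
(1 + 2t + t^3) has coefficients 1,2,0,1,0 for degrees 0…4.
Multiplying by (1 + t + t^2) gives running coefficients 1,3,3,3,1 for degrees 0…4.
Multiplying by (1 + 2t + t^5) gives running coefficients 1,5,9,9,7 for degrees 0…4.
Finally multiplying by (1 + t + t^2), the product of all factors after the first has coefficients 1,6,15,23,25 for degrees 0…4.
[t^4] = 3·25 + 1·15 = 90.

90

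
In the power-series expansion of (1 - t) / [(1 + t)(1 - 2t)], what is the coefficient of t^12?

The denominator gives the recurrence a_n = a_(n−1) + 2a_(n−2) for n ≥ 3; the numerator fixes a_0 = 1, a_1 = 0, a_2 = 2.
Iterating: 1, 0, 2, 2, 6, 10, 22, 42, 86, 170, 342, 682, 1366, so a_12 = 1366.

1366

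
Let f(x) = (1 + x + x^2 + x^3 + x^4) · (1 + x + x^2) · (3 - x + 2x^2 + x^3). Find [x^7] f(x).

(1 + x + x^2 + x^3 + x^4) has coefficients 1,1,1,1,1 for degrees 0…4.
(1 + x + x^2) has coefficients 1,1,1,0,0,0,0,0 for degrees 0…7.
Finally multiplying by (3 - x + 2x^2 + x^3), the product of all factors after the first has coefficients 3,2,4,2,3,1,0,0 for degrees 0…7.
[x^7] = 1·0 + 1·0 + 1·1 + 1·3 + 1·2 = 6.

6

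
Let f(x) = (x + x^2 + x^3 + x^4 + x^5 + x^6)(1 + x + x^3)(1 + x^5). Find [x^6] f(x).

4

(x + x^2 + x^3 + x^4 + x^5 + x^6) has coefficients 0,1,1,1,1,1,1 for degrees 0…6.
(1 + x + x^3) has coefficients 1,1,0,1,0,0,0 for degrees 0…6.
Finally multiplying by (1 + x^5), the product of all factors after the first has coefficients 1,1,0,1,0,1,1 for degrees 0…6.
[x^6] = 1·1 + 1·0 + 1·1 + 1·0 + 1·1 + 1·1 = 4.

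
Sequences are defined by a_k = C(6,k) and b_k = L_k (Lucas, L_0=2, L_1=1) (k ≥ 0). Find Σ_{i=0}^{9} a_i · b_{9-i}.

This is [x^9] in the product of the two ordinary generating functions.
Σ = 1·76 + 6·47 + 15·29 + 20·18 + 15·11 + 6·7 + 1·4 + 0·3 + 0·1 + 0·2 = 1364.

1364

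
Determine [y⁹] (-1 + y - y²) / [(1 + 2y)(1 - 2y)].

256

The denominator gives the recurrence a_n = 4a_(n−2) for n ≥ 3; the numerator fixes a_0 = -1, a_1 = 1, a_2 = -5.
Iterating: -1, 1, -5, 4, -20, 16, -80, 64, -320, 256, so a_9 = 256.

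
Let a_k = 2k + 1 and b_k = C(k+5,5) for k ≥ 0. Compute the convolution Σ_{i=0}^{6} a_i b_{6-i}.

2508

Write out a_i and b_{6-i} for i = 0,…,6 and sum the products.
Σ = 1·462 + 3·252 + 5·126 + 7·56 + 9·21 + 11·6 + 13·1 = 2508.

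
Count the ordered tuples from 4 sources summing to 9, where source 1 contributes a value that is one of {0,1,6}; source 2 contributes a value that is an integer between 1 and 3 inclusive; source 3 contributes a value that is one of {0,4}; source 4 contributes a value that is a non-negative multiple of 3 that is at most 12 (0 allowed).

The generating function for the choices is (1 + z + z⁶)·(z + z² + z³)·(1 + z⁴)·(1 + z³ + z⁶ + z⁹ + z¹²); the count is [z⁹].
(1 + z + z⁶) has coefficients 1,1,0,0,0,0,1 for degrees 0…6.
(z + z² + z³) has coefficients 0,1,1,1,0,0,0,0,0,0 for degrees 0…9.
Multiplying by (1 + z⁴) gives running coefficients 0,1,1,1,0,1,1,1,0,0 for degrees 0…9.
Finally multiplying by (1 + z³ + z⁶ + z⁹ + z¹²), the product of all factors after the first has coefficients 0,1,1,1,1,2,2,2,2,2 for degrees 0…9.
[z⁹] = 1·2 + 1·2 + 1·1 = 5.

5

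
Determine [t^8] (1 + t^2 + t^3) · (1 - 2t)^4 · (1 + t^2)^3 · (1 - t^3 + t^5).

159

(1 + t^2 + t^3) has coefficients 1,0,1,1 for degrees 0…3.
(1 - 2t)^4 has coefficients 1,-8,24,-32,16,0,0,0,0 for degrees 0…8.
Multiplying by (1 + t^2)^3 gives running coefficients 1,-8,27,-56,91,-120,121,-104,72 for degrees 0…8.
Finally multiplying by (1 - t^3 + t^5), the product of all factors after the first has coefficients 1,-8,27,-57,99,-146,169,-168,136 for degrees 0…8.
[t^8] = 1·136 + 1·169 + 1·(-146) = 159.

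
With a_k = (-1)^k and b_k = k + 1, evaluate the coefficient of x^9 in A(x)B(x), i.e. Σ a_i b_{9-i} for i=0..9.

This is [x^9] in the product of the two ordinary generating functions.
Σ = 1·10 − 1·9 + 1·8 − 1·7 + 1·6 − 1·5 + 1·4 − 1·3 + 1·2 − 1·1 = 5.

5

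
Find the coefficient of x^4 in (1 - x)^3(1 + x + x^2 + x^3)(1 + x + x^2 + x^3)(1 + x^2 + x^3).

(1 - x)^3 has coefficients 1,-3,3,-1 for degrees 0…3.
(1 + x + x^2 + x^3) has coefficients 1,1,1,1,0 for degrees 0…4.
Multiplying by (1 + x + x^2 + x^3) gives running coefficients 1,2,3,4,3 for degrees 0…4.
Finally multiplying by (1 + x^2 + x^3), the product of all factors after the first has coefficients 1,2,4,7,8 for degrees 0…4.
[x^4] = 1·8 − 3·7 + 3·4 − 1·2 = -3.

-3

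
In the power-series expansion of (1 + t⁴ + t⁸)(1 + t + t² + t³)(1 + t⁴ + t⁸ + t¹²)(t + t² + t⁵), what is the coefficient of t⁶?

(1 + t⁴ + t⁸) has coefficients 1,0,0,0,1,0,0 for degrees 0…6.
(1 + t + t² + t³) has coefficients 1,1,1,1,0,0,0 for degrees 0…6.
Multiplying by (1 + t⁴ + t⁸ + t¹²) gives running coefficients 1,1,1,1,1,1,1 for degrees 0…6.
Finally multiplying by (t + t² + t⁵), the product of all factors after the first has coefficients 0,1,2,2,2,3,3 for degrees 0…6.
[t⁶] = 1·3 + 1·2 = 5.

5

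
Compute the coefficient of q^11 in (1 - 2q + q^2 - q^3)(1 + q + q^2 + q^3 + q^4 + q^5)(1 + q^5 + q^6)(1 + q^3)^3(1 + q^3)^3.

(1 - 2q + q^2 - q^3) has coefficients 1,-2,1,-1 for degrees 0…3.
(1 + q + q^2 + q^3 + q^4 + q^5) has coefficients 1,1,1,1,1,1,0,0,0,0,0,0 for degrees 0…11.
Multiplying by (1 + q^5 + q^6) gives running coefficients 1,1,1,1,1,2,2,2,2,2,2,1 for degrees 0…11.
Multiplying by (1 + q^3)^3 gives running coefficients 1,1,1,4,4,5,8,8,11,12,12,14 for degrees 0…11.
Finally multiplying by (1 + q^3)^3, the product of all factors after the first has coefficients 1,1,1,7,7,8,23,23,29,49,49,63 for degrees 0…11.
[q^11] = 1·63 − 2·49 + 1·49 − 1·29 = -15.

-15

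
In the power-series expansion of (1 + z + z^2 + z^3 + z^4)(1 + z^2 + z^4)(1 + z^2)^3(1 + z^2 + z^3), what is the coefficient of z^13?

18

(1 + z + z^2 + z^3 + z^4) has coefficients 1,1,1,1,1 for degrees 0…4.
(1 + z^2 + z^4) has coefficients 1,0,1,0,1,0,0,0,0,0,0,0,0,0 for degrees 0…13.
Multiplying by (1 + z^2)^3 gives running coefficients 1,0,4,0,7,0,7,0,4,0,1,0,0,0 for degrees 0…13.
Finally multiplying by (1 + z^2 + z^3), the product of all factors after the first has coefficients 1,0,5,1,11,4,14,7,11,7,5,4,1,1 for degrees 0…13.
[z^13] = 1·1 + 1·1 + 1·4 + 1·5 + 1·7 = 18.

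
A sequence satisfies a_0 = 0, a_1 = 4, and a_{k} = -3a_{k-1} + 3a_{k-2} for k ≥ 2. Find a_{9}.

The ordinary generating function has denominator 1 + 3q - 3q^2.
Iterating the recurrence: a_0,…,a_{9} = 0, 4, -12, 48, -180, 684, -2592, 9828, -37260, 141264.

141264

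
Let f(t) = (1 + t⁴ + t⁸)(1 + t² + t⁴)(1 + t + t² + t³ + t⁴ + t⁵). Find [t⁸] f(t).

(1 + t⁴ + t⁸) has coefficients 1,0,0,0,1,0,0,0,1 for degrees 0…8.
(1 + t² + t⁴) has coefficients 1,0,1,0,1,0,0,0,0 for degrees 0…8.
Finally multiplying by (1 + t + t² + t³ + t⁴ + t⁵), the product of all factors after the first has coefficients 1,1,2,2,3,3,2,2,1 for degrees 0…8.
[t⁸] = 1·1 + 1·3 + 1·1 = 5.

5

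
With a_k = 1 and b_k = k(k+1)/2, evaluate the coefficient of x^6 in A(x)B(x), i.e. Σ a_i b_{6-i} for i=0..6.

This is [x^6] in the product of the two ordinary generating functions.
Σ = 1·21 + 1·15 + 1·10 + 1·6 + 1·3 + 1·1 + 1·0 = 56.

56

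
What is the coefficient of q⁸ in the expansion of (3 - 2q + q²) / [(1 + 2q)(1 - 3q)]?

The denominator gives the recurrence a_n = a_(n−1) + 6a_(n−2) for n ≥ 3; the numerator fixes a_0 = 3, a_1 = 1, a_2 = 20.
Iterating: 3, 1, 20, 26, 146, 302, 1178, 2990, 10058, so a_8 = 10058.

10058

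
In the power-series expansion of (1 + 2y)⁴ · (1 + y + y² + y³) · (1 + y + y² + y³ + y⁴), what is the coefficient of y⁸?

216

(1 + 2y)⁴ has coefficients 1,8,24,32,16 for degrees 0…4.
(1 + y + y² + y³) has coefficients 1,1,1,1,0,0,0,0,0 for degrees 0…8.
Finally multiplying by (1 + y + y² + y³ + y⁴), the product of all factors after the first has coefficients 1,2,3,4,4,3,2,1,0 for degrees 0…8.
[y⁸] = 1·0 + 8·1 + 24·2 + 32·3 + 16·4 = 216.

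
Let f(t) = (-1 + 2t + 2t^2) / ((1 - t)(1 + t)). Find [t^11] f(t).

The denominator gives the recurrence a_n = a_(n−2) for n ≥ 3; the numerator fixes a_0 = -1, a_1 = 2, a_2 = 1.
Iterating: -1, 2, 1, 2, 1, 2, 1, 2, 1, 2, 1, 2, so a_11 = 2.

2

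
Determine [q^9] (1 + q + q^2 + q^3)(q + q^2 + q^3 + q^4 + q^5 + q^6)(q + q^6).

5

(1 + q + q^2 + q^3) has coefficients 1,1,1,1 for degrees 0…3.
(q + q^2 + q^3 + q^4 + q^5 + q^6) has coefficients 0,1,1,1,1,1,1,0,0,0 for degrees 0…9.
Finally multiplying by (q + q^6), the product of all factors after the first has coefficients 0,0,1,1,1,1,1,2,1,1 for degrees 0…9.
[q^9] = 1·1 + 1·1 + 1·2 + 1·1 = 5.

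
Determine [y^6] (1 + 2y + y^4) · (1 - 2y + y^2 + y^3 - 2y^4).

(1 + 2y + y^4) has coefficients 1,2,0,0,1 for degrees 0…4.
(1 - 2y + y^2 + y^3 - 2y^4) has coefficients 1,-2,1,1,-2,0,0 for degrees 0…6.
[y^6] = 1·0 + 2·0 + 1·1 = 1.

1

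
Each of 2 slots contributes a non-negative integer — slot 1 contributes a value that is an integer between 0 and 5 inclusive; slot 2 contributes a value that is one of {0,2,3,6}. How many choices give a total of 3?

3

The generating function for the choices is (1 + x + x² + x³ + x⁴ + x⁵)·(1 + x² + x³ + x⁶); the count is [x³].
(1 + x + x² + x³ + x⁴ + x⁵) has coefficients 1,1,1,1 for degrees 0…3.
(1 + x² + x³ + x⁶) has coefficients 1,0,1,1 for degrees 0…3.
[x³] = 1·1 + 1·1 + 1·0 + 1·1 = 3.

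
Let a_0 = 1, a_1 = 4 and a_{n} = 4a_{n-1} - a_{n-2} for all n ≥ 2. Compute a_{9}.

The ordinary generating function has denominator 1 - 4x + x^2.
Iterating the recurrence: a_0,…,a_{9} = 1, 4, 15, 56, 209, 780, 2911, 10864, 40545, 151316.

151316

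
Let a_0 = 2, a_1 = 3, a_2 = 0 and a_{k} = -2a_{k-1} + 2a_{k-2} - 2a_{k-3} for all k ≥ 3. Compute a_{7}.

The ordinary generating function has denominator 1 + 2q - 2q^2 + 2q^3.
Iterating the recurrence: a_0,…,a_{7} = 2, 3, 0, 2, -10, 24, -72, 212.

212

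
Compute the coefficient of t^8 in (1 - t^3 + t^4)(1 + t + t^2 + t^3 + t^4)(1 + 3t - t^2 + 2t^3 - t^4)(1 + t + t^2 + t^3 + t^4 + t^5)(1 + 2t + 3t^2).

(1 - t^3 + t^4) has coefficients 1,0,0,-1,1 for degrees 0…4.
(1 + t + t^2 + t^3 + t^4) has coefficients 1,1,1,1,1,0,0,0,0 for degrees 0…8.
Multiplying by (1 + 3t - t^2 + 2t^3 - t^4) gives running coefficients 1,4,3,5,4,3,0,1,-1 for degrees 0…8.
Multiplying by (1 + t + t^2 + t^3 + t^4 + t^5) gives running coefficients 1,5,8,13,17,20,19,16,12 for degrees 0…8.
Finally multiplying by (1 + 2t + 3t^2), the product of all factors after the first has coefficients 1,7,21,44,67,93,110,114,101 for degrees 0…8.
[t^8] = 1·101 − 1·93 + 1·67 = 75.

75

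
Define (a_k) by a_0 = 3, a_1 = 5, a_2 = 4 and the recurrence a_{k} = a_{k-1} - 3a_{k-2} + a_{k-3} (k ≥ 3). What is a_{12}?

The ordinary generating function has denominator 1 - z + 3z^2 - z^3.
Iterating the recurrence: a_0,…,a_{12} = 3, 5, 4, -8, -15, 13, 50, -4, -141, -79, 340, 436, -663.

-663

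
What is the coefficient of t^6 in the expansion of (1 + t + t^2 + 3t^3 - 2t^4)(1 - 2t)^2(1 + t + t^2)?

2

(1 + t + t^2 + 3t^3 - 2t^4) has coefficients 1,1,1,3,-2 for degrees 0…4.
(1 - 2t)^2 has coefficients 1,-4,4,0,0,0,0 for degrees 0…6.
Finally multiplying by (1 + t + t^2), the product of all factors after the first has coefficients 1,-3,1,0,4,0,0 for degrees 0…6.
[t^6] = 1·0 + 1·0 + 1·4 + 3·0 − 2·1 = 2.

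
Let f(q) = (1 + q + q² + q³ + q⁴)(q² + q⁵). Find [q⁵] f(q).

2

(1 + q + q² + q³ + q⁴) has coefficients 1,1,1,1,1 for degrees 0…4.
(q² + q⁵) has coefficients 0,0,1,0,0,1 for degrees 0…5.
[q⁵] = 1·1 + 1·0 + 1·0 + 1·1 + 1·0 = 2.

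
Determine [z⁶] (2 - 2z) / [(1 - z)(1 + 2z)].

128

Partial fractions give a closed form: a_n = (2)·(-2)^n.
At n = 6: a_6 = 128.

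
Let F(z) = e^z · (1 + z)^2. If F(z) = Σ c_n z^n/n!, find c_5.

The EGF product rule gives c_5 = Σ_{k_1+k_2=5} C(5; k_1,k_2) · ∏ g_i(k_i), where e^z gives (1)^k; (1+z)^2 gives the falling factorial (2)_k.
g_1(k) for k = 0…5: 1, 1, 1, 1, 1, 1.
g_2(k) for k = 0…5: 1, 2, 2, 0, 0, 0.
c_5 = Σ_k C(5,k)·g_1(k)·g_2(5−k) = 10·1·2 + 5·1·2 + 1·1·1 = 20 + 10 + 1 = 31.

31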